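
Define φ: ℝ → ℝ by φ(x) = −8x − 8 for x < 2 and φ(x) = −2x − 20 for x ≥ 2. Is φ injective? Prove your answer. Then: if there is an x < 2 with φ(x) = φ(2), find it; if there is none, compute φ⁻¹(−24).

2

Both pieces are strictly decreasing (slopes −8 and −2), so each is injective on its own interval.
The left piece maps (−∞, 2) onto (−24, ∞); the right piece maps [2, ∞) onto (−∞, −24].
These images are disjoint, so no value is attained by both pieces. Therefore φ is injective.
Because the two images are disjoint, no x < 2 has φ(x) = φ(2), so we compute φ⁻¹(−24): −24 lies in (−∞, −24], so solve −2x − 20 = −24: x = (−24 + 20)/(−2) = 2.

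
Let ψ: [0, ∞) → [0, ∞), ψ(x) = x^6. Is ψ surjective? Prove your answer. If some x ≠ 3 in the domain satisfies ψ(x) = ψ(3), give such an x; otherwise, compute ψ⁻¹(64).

2

For any y ∈ [0, ∞), x = y^{1/6} ∈ [0, ∞) gives ψ(x) = y, so ψ is surjective.
Since x ↦ x^6 is strictly increasing on [0, ∞), it is injective there, so no x ≠ 3 in the domain has ψ(x) = ψ(3). We therefore compute ψ⁻¹(64) = 64^{1/6} = 2 (indeed 2^6 = 64).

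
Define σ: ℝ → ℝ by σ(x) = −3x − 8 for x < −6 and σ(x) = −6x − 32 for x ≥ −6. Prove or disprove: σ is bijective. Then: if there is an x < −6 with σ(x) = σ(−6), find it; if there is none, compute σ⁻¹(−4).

-14/3

Both pieces are strictly decreasing (slopes −3 and −6), so each is injective on its own interval.
The left piece maps (−∞, −6) onto (10, ∞); the right piece maps [−6, ∞) onto (−∞, 4].
The images leave a gap (10 has no preimage), so σ is not surjective, hence not bijective.
Because the two images are disjoint, no x < −6 has σ(x) = σ(−6), so we compute σ⁻¹(−4): −4 lies in (−∞, 4], so solve −6x − 32 = −4: x = (−4 + 32)/(−6) = −14/3.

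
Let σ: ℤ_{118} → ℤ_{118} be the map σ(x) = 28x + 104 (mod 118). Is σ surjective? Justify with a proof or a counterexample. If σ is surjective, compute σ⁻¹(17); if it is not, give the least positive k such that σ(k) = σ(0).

59

Since gcd(28, 118) = 2, we have 28x ≡ 0 (mod 2) for all x, so σ(x) ≡ 0 (mod 2).
But 1 ≢ 0 (mod 2), so 1 ∈ ℤ_{118} has no preimage. Hence σ is not surjective.
Since σ is not surjective, we find the least positive k with σ(k) = σ(0): this means 28k ≡ 0 (mod 118), i.e. 118 ∣ 28k. Since gcd(28, 118) = 2, dividing through by 2 this holds exactly when 59 ∣ 14k, and as gcd(14, 59) = 1, exactly when 59 ∣ k.
The smallest positive such k is 59.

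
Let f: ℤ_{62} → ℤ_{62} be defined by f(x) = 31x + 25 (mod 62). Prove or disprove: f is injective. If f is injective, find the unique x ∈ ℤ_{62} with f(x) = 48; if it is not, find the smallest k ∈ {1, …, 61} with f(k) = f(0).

2

Recall that injectivity means: for all a, b in the domain, f(a) = f(b) implies a = b.
We have gcd(31, 62) = 31 > 1. Taking a = 0 and b = 2: f(0) = 25 and f(2) = 31·2 + 25 = 87 ≡ 25 (mod 62).
So f(0) = f(2) while 0 ≠ 2, therefore f is not injective.
Since f is not injective, we find the least positive k with f(k) = f(0): this means 31k ≡ 0 (mod 62), i.e. 62 ∣ 31k. Since gcd(31, 62) = 31, dividing through by 31 this holds exactly when 2 ∣ k.
The smallest positive such k is 2.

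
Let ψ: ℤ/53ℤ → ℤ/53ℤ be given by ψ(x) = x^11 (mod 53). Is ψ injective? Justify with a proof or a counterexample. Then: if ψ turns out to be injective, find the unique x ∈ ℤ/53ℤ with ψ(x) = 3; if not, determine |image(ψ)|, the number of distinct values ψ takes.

Since 53 is prime, the nonzero elements of ℤ/53ℤ form a cyclic group of order 52.
As gcd(11, 52) = 1, raising to the 11th power is a bijection on this group: if a^11 ≡ b^11 then (ab^{−1})^11 = 1, and the only element of order dividing gcd(11, 52) = 1 is 1, so a = b.
With ψ(0) = 0 this makes ψ injective on all of ℤ/53ℤ, hence bijective (finite equal-size domain and codomain). In particular ψ is injective.
Since ψ is injective, we find the preimage of 3. The inverse of x ↦ x^11 on (ℤ/53ℤ)^× is x ↦ x^19, because 11·19 = 209 = 4·52 + 1 ≡ 1 (mod 52) and x^{52} = 1 for x ≠ 0 (Fermat). So ψ⁻¹(3) = 3^19 mod 53.
Repeated squaring mod 53: 3^1 ≡ 3, 3^2 ≡ 3² = 9, 3^4 ≡ 9² = 81 ≡ 28, 3^8 ≡ 28² = 784 ≡ 42, 3^16 ≡ 42² = 1764 ≡ 15. Since 19 = 16 + 2 + 1, 3^19 ≡ 15·9·3: 15·9 = 135 ≡ 29, then 29·3 = 87 ≡ 34. So 3^19 ≡ 34 (mod 53).
Hence ψ⁻¹(3) = 34.

34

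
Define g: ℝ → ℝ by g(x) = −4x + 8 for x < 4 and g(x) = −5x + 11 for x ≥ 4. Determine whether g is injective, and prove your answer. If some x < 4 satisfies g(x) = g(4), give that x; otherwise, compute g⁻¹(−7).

15/4

Both pieces are strictly decreasing (slopes −4 and −5), so each is injective on its own interval.
The left piece maps (−∞, 4) onto (−8, ∞); the right piece maps [4, ∞) onto (−∞, −9].
These images are disjoint, so no value is attained by both pieces. Therefore g is injective.
Because the two images are disjoint, no x < 4 has g(x) = g(4), so we compute g⁻¹(−7): −7 lies in (−8, ∞), so solve −4x + 8 = −7: x = (−7 − 8)/(−4) = 15/4.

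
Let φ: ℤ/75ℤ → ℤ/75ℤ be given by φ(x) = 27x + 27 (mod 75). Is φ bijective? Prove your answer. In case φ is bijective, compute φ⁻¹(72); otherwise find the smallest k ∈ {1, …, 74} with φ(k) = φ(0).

25

We have gcd(27, 75) = 3 > 1. Taking s = 0 and t = 25: φ(0) = 27 and φ(25) = 27·25 + 27 = 702 ≡ 27 (mod 75).
So φ(0) = φ(25) while 0 ≠ 25, hence φ is not injective, hence not bijective.
Since φ is not bijective, we find the least positive k with φ(k) = φ(0): this means 27k ≡ 0 (mod 75), i.e. 75 ∣ 27k. Since gcd(27, 75) = 3, dividing through by 3 this holds exactly when 25 ∣ 9k, and as gcd(9, 25) = 1, exactly when 25 ∣ k.
The smallest positive such k is 25.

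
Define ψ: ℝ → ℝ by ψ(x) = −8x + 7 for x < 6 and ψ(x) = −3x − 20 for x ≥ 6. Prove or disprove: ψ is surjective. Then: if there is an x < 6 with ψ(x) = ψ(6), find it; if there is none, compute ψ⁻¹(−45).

Both pieces are strictly decreasing (slopes −8 and −3), so each is injective on its own interval.
The left piece maps (−∞, 6) onto (−41, ∞); the right piece maps [6, ∞) onto (−∞, −38].
The union (−41, ∞) ∪ (−∞, −38] covers ℝ, so ψ is surjective.
For the follow-up: the images overlap, so an x < 6 with ψ(x) = ψ(6) exists. ψ(6) = −38; solving −8x + 7 = −38 for x < 6 gives x = (−38 − 7)/(−8) = 45/8.

45/8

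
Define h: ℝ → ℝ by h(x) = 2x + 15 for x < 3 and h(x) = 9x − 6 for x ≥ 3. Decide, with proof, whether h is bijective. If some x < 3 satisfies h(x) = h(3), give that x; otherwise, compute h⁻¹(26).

32/9

Both pieces are strictly increasing (slopes 2 and 9), so each is injective on its own interval.
The left piece maps (−∞, 3) onto (−∞, 21); the right piece maps [3, ∞) onto [21, ∞).
Since 21 = 21, the images partition ℝ: h is injective and surjective, hence bijective.
Because the two images are disjoint, no x < 3 has h(x) = h(3), so we compute h⁻¹(26): 26 lies in [21, ∞), so solve 9x − 6 = 26: x = (26 + 6)/9 = 32/9.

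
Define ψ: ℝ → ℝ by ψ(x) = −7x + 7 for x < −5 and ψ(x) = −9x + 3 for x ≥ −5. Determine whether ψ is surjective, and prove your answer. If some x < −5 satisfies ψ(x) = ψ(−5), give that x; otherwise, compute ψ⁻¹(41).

-41/7

Both pieces are strictly decreasing (slopes −7 and −9), so each is injective on its own interval.
The left piece maps (−∞, −5) onto (42, ∞); the right piece maps [−5, ∞) onto (−∞, 48].
The union (42, ∞) ∪ (−∞, 48] covers ℝ, so ψ is surjective.
For the follow-up: the images overlap, so an x < −5 with ψ(x) = ψ(−5) exists. ψ(−5) = 48; solving −7x + 7 = 48 for x < −5 gives x = (48 − 7)/(−7) = −41/7.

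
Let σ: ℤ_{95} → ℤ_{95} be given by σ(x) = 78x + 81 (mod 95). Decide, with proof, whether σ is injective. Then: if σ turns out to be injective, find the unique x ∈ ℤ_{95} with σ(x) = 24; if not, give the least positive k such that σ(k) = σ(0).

Suppose σ(u) = σ(v) in ℤ_{95}. Then 78u + 81 ≡ 78v + 81 (mod 95), thus 78(u − v) ≡ 0 (mod 95).
Since gcd(78, 95) = 1, 78 is invertible modulo 95, therefore u − v ≡ 0 (mod 95), i.e. u = v.
Thus σ is injective.
We now compute 78⁻¹ mod 95 explicitly. Euclid's algorithm: 95 = 1·78 + 17, 78 = 4·17 + 10, 17 = 1·10 + 7, 10 = 1·7 + 3, 7 = 2·3 + 1; back-substituting gives 1 = 67·78 − 55·95, so 78⁻¹ ≡ 67 (mod 95).
Since σ is injective, we find σ⁻¹(24): we need 78x ≡ 24 − 81 ≡ 38 (mod 95). Using 78⁻¹ = 67: x ≡ 67·38 = 2546 = 26·95 + 76, so x = 76.
Check: σ(76) = 78·76 + 81 = 6009 = 63·95 + 24 ≡ 24 (mod 95).

76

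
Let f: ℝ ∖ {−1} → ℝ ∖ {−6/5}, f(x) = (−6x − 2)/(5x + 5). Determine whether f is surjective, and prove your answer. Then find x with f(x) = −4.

For any y ≠ −6/5, solving y(5x + 5) = −6x − 2 for x gives a well-defined x ≠ −1. So f is surjective.
Solving f(x) = −4: cross-multiplying gives −6x − 2 = −4(5x + 5), which rearranges to 14x = −18, so x = −9/7.

-9/7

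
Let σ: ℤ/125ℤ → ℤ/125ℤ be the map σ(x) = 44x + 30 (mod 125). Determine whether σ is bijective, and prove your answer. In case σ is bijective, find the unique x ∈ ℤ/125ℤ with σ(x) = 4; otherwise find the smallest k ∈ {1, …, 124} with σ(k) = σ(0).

By definition, σ is injective when σ(s) = σ(t) forces s = t.
If σ(s) = σ(t), then 44s ≡ 44t (mod 125). Because gcd(44, 125) = 1, we may cancel 44 to get s ≡ t (mod 125).
We now compute 44⁻¹ mod 125 explicitly. Euclid's algorithm: 125 = 2·44 + 37, 44 = 1·37 + 7, 37 = 5·7 + 2, 7 = 3·2 + 1; back-substituting gives 1 = 54·44 − 19·125, so 44⁻¹ ≡ 54 (mod 125).
For any y ∈ ℤ/125ℤ, x = 54(y − 30) mod 125 satisfies σ(x) = 44·54(y − 30) + 30 ≡ y (since 44·54 ≡ 1 mod 125). So every y has a preimage.
Thus σ is bijective.
Since σ is bijective, we compute σ⁻¹(4): solve 44x + 30 ≡ 4 (mod 125), i.e. 44x ≡ 99 (mod 125).
Multiplying by 44⁻¹ = 54 gives x ≡ 54·99 = 5346 = 42·125 + 96 ≡ 96 (mod 125).
Check: σ(96) = 44·96 + 30 = 4254 = 34·125 + 4 ≡ 4 (mod 125).

96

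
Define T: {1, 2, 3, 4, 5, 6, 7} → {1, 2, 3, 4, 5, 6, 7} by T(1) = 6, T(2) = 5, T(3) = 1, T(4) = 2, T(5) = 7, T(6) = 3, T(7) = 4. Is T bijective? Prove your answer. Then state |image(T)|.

7

The values 6, 5, 1, 2, 7, 3, 4 are a permutation of {1, 2, 3, 4, 5, 6, 7}: each element appears exactly once.
So T is injective and surjective, hence bijective.
The image of T is {1, 2, 3, 4, 5, 6, 7}, which has 7 elements.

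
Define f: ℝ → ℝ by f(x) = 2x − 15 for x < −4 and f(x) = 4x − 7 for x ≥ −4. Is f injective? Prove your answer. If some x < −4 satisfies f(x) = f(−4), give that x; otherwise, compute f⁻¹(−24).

-9/2

Both pieces are strictly increasing (slopes 2 and 4), so each is injective on its own interval.
The left piece maps (−∞, −4) onto (−∞, −23); the right piece maps [−4, ∞) onto [−23, ∞).
These images are disjoint, so no value is attained by both pieces. So f is injective.
Because the two images are disjoint, no x < −4 has f(x) = f(−4), so we compute f⁻¹(−24): −24 lies in (−∞, −23), so solve 2x − 15 = −24: x = (−24 + 15)/2 = −9/2.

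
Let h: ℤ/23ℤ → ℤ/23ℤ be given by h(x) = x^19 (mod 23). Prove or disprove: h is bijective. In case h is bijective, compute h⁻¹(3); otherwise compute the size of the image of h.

2

Since 23 is prime, the nonzero elements of ℤ/23ℤ form a cyclic group of order 22.
As gcd(19, 22) = 1, raising to the 19th power is a bijection on this group: if x_1^19 ≡ x_2^19 then (x_1x_2^{−1})^19 = 1, and the only element of order dividing gcd(19, 22) = 1 is 1, so x_1 = x_2.
With h(0) = 0 this makes h injective on all of ℤ/23ℤ, hence bijective (finite equal-size domain and codomain). In particular h is bijective.
Since h is bijective, we find the preimage of 3. The inverse of x ↦ x^19 on (ℤ/23ℤ)^× is x ↦ x^7, because 19·7 = 133 = 6·22 + 1 ≡ 1 (mod 22) and x^{22} = 1 for x ≠ 0 (Fermat). So h⁻¹(3) = 3^7 mod 23.
Repeated squaring mod 23: 3^1 ≡ 3, 3^2 ≡ 3² = 9, 3^4 ≡ 9² = 81 ≡ 12. Since 7 = 4 + 2 + 1, 3^7 ≡ 12·9·3: 12·9 = 108 ≡ 16, then 16·3 = 48 ≡ 2. So 3^7 ≡ 2 (mod 23).
Hence h⁻¹(3) = 2.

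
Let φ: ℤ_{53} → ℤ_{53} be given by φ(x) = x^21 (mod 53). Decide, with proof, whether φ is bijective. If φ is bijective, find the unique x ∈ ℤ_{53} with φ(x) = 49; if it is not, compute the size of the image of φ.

36

Since 53 is prime, the nonzero elements of ℤ_{53} form a cyclic group of order 52.
As gcd(21, 52) = 1, raising to the 21st power is a bijection on this group: if a^21 ≡ b^21 then (ab^{−1})^21 = 1, and the only element of order dividing gcd(21, 52) = 1 is 1, so a = b.
With φ(0) = 0 this makes φ injective on all of ℤ_{53}, hence bijective (finite equal-size domain and codomain). In particular φ is bijective.
Since φ is bijective, we find the preimage of 49. The inverse of x ↦ x^21 on (ℤ_{53})^× is x ↦ x^5, because 21·5 = 105 = 2·52 + 1 ≡ 1 (mod 52) and x^{52} = 1 for x ≠ 0 (Fermat). So φ⁻¹(49) = 49^5 mod 53.
Repeated squaring mod 53: 49^1 ≡ 49, 49^2 ≡ 49² = 2401 ≡ 16, 49^4 ≡ 16² = 256 ≡ 44. Since 5 = 4 + 1, 49^5 ≡ 44·49: 44·49 = 2156 ≡ 36. So 49^5 ≡ 36 (mod 53).
Hence φ⁻¹(49) = 36.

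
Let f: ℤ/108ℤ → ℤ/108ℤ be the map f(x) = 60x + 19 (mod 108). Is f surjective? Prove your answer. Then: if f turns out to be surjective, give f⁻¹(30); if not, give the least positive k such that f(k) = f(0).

9

Since gcd(60, 108) = 12, we have 60x ≡ 0 (mod 12) for all x, so f(x) ≡ 7 (mod 12).
But 0 ≢ 7 (mod 12), so 0 ∈ ℤ/108ℤ has no preimage. So f is not surjective.
Since f is not surjective, we find the least positive k with f(k) = f(0): this means 60k ≡ 0 (mod 108), i.e. 108 ∣ 60k. Since gcd(60, 108) = 12, dividing through by 12 this holds exactly when 9 ∣ 5k, and as gcd(5, 9) = 1, exactly when 9 ∣ k.
The smallest positive such k is 9.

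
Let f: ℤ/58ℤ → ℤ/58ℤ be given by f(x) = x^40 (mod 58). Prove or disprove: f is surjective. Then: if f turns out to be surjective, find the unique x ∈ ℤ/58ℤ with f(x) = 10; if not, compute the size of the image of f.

16

f(3): Repeated squaring mod 58: 3^1 ≡ 3, 3^2 ≡ 3² = 9, 3^4 ≡ 9² = 81 ≡ 23, 3^8 ≡ 23² = 529 ≡ 7, 3^16 ≡ 7² = 49, 3^32 ≡ 49² = 2401 ≡ 23. Since 40 = 32 + 8, 3^40 ≡ 23·7: 23·7 = 161 ≡ 45. So 3^40 ≡ 45 (mod 58).
f(7): Repeated squaring mod 58: 7^1 ≡ 7, 7^2 ≡ 7² = 49, 7^4 ≡ 49² = 2401 ≡ 23, 7^8 ≡ 23² = 529 ≡ 7, 7^16 ≡ 7² = 49, 7^32 ≡ 49² = 2401 ≡ 23. Since 40 = 32 + 8, 7^40 ≡ 23·7: 23·7 = 161 ≡ 45. So 7^40 ≡ 45 (mod 58).
So f(3) = f(7) = 45 while 3 ≠ 7, therefore f is not injective.
A non-injective map from the 58-element set ℤ/58ℤ to itself takes at most 57 distinct values, so it cannot be surjective. So f is not surjective.
Since f is not surjective, we determine |image(f)|. Computing x^40 mod 58 for each x (by repeated squaring, reducing mod 58 at every step), the values f(0), f(1), …, f(57) are: 0, 1, 36, 45, 20, 7, 54, 45, 24, 53, 20, 23, 30, 23, 54, 25, 52, 1, 52, 49, 24, 53, 16, 25, 36, 49, 16, 7, 30, 29, 30, 7, 16, 49, 36, 25, 16, 53, 24, 49, 52, 1, 52, 25, 54, 23, 30, 23, 20, 53, 24, 45, 54, 7, 20, 45, 36, 1.
The distinct values are {0, 1, 7, 16, 20, 23, 24, 25, 29, 30, 36, 45, 49, 52, 53, 54}; there are 16 of them.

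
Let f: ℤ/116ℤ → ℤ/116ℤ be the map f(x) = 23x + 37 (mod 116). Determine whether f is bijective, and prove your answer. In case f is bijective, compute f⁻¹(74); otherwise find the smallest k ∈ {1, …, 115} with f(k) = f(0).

If f(u) = f(v), then 23u ≡ 23v (mod 116). Because gcd(23, 116) = 1, we may cancel 23 to get u ≡ v (mod 116).
We now compute 23⁻¹ mod 116 explicitly. Euclid's algorithm: 116 = 5·23 + 1; back-substituting gives 1 = 111·23 − 22·116, so 23⁻¹ ≡ 111 (mod 116).
Then y ↦ 111(y − 37) is a two-sided inverse to f, so every y ∈ ℤ/116ℤ has a preimage.
Hence f is bijective.
Since f is bijective, we find f⁻¹(74): we need 23x ≡ 74 − 37 ≡ 37 (mod 116). Using 23⁻¹ = 111: x ≡ 111·37 = 4107 = 35·116 + 47, so x = 47.
Check: f(47) = 23·47 + 37 = 1118 = 9·116 + 74 ≡ 74 (mod 116).

47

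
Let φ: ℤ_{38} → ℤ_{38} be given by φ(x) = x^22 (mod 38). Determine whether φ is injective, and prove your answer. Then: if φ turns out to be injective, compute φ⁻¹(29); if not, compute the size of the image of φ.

φ(18): Repeated squaring mod 38: 18^1 ≡ 18, 18^2 ≡ 18² = 324 ≡ 20, 18^4 ≡ 20² = 400 ≡ 20, 18^8 ≡ 20² = 400 ≡ 20, 18^16 ≡ 20² = 400 ≡ 20. Since 22 = 16 + 4 + 2, 18^22 ≡ 20·20·20: 20·20 = 400 ≡ 20, then 20·20 = 400 ≡ 20. So 18^22 ≡ 20 (mod 38).
φ(20): Repeated squaring mod 38: 20^1 ≡ 20, 20^2 ≡ 20² = 400 ≡ 20, 20^4 ≡ 20² = 400 ≡ 20, 20^8 ≡ 20² = 400 ≡ 20, 20^16 ≡ 20² = 400 ≡ 20. Since 22 = 16 + 4 + 2, 20^22 ≡ 20·20·20: 20·20 = 400 ≡ 20, then 20·20 = 400 ≡ 20. So 20^22 ≡ 20 (mod 38).
So φ(18) = φ(20) = 20 while 18 ≠ 20, therefore φ is not injective.
Since φ is not injective, we determine |image(φ)|. Computing x^22 mod 38 for each x (by repeated squaring, reducing mod 38 at every step), the values φ(0), φ(1), …, φ(37) are: 0, 1, 16, 5, 28, 17, 4, 7, 30, 25, 6, 11, 26, 23, 36, 9, 24, 35, 20, 19, 20, 35, 24, 9, 36, 23, 26, 11, 6, 25, 30, 7, 4, 17, 28, 5, 16, 1.
The distinct values are {0, 1, 4, 5, 6, 7, 9, 11, 16, 17, 19, 20, 23, 24, 25, 26, 28, 30, 35, 36}; there are 20 of them.

20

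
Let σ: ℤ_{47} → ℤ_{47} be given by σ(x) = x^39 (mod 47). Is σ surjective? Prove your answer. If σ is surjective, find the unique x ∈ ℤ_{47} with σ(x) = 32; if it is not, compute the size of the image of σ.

3

Since 47 is prime, the nonzero elements of ℤ_{47} form a cyclic group of order 46.
As gcd(39, 46) = 1, raising to the 39th power is a bijection on this group: if x_1^39 ≡ x_2^39 then (x_1x_2^{−1})^39 = 1, and the only element of order dividing gcd(39, 46) = 1 is 1, so x_1 = x_2.
With σ(0) = 0 this makes σ injective on all of ℤ_{47}, hence bijective (finite equal-size domain and codomain). In particular σ is surjective.
Since σ is surjective, we find the preimage of 32. The inverse of x ↦ x^39 on (ℤ_{47})^× is x ↦ x^13, because 39·13 = 507 = 11·46 + 1 ≡ 1 (mod 46) and x^{46} = 1 for x ≠ 0 (Fermat). So σ⁻¹(32) = 32^13 mod 47.
Repeated squaring mod 47: 32^1 ≡ 32, 32^2 ≡ 32² = 1024 ≡ 37, 32^4 ≡ 37² = 1369 ≡ 6, 32^8 ≡ 6² = 36. Since 13 = 8 + 4 + 1, 32^13 ≡ 36·6·32: 36·6 = 216 ≡ 28, then 28·32 = 896 ≡ 3. So 32^13 ≡ 3 (mod 47).
Hence σ⁻¹(32) = 3.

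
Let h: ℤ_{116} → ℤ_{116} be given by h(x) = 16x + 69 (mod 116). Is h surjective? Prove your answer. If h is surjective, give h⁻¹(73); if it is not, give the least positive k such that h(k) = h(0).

29

Recall that surjectivity means every element of the codomain has a preimage under h.
Since gcd(16, 116) = 4, we have 16x ≡ 0 (mod 4) for all x, so h(x) ≡ 1 (mod 4).
But 0 ≢ 1 (mod 4), so 0 ∈ ℤ_{116} has no preimage. Hence h is not surjective.
Since h is not surjective, we find the least positive k with h(k) = h(0): this means 16k ≡ 0 (mod 116), i.e. 116 ∣ 16k. Since gcd(16, 116) = 4, dividing through by 4 this holds exactly when 29 ∣ 4k, and as gcd(4, 29) = 1, exactly when 29 ∣ k.
The smallest positive such k is 29.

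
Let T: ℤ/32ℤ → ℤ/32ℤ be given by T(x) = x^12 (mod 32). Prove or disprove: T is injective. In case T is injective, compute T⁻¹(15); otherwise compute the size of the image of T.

T(0) = 0^12 = 0.
T(2): Repeated squaring mod 32: 2^1 ≡ 2, 2^2 ≡ 2² = 4, 2^4 ≡ 4² = 16, 2^8 ≡ 16² = 256 ≡ 0. Since 12 = 8 + 4, 2^12 ≡ 0·16: 0·16 = 0. So 2^12 ≡ 0 (mod 32).
So T(0) = T(2) = 0 while 0 ≠ 2, therefore T is not injective.
Since T is not injective, we determine |image(T)|. Computing x^12 mod 32 for each x (by repeated squaring, reducing mod 32 at every step), the values T(0), T(1), …, T(31) are: 0, 1, 0, 17, 0, 17, 0, 1, 0, 1, 0, 17, 0, 17, 0, 1, 0, 1, 0, 17, 0, 17, 0, 1, 0, 1, 0, 17, 0, 17, 0, 1.
The distinct values are {0, 1, 17}; there are 3 of them.

3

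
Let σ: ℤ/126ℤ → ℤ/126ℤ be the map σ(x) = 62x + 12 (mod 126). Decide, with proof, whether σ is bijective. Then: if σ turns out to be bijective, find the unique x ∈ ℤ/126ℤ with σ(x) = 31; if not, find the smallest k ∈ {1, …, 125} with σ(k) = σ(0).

63

By definition, σ is injective when σ(x_1) = σ(x_2) forces x_1 = x_2.
We have gcd(62, 126) = 2 > 1. Taking x_1 = 0 and x_2 = 63: σ(0) = 12 and σ(63) = 62·63 + 12 = 3918 ≡ 12 (mod 126).
So σ(0) = σ(63) while 0 ≠ 63, thus σ is not injective, hence not bijective.
Since σ is not bijective, we find the least positive k with σ(k) = σ(0): this means 62k ≡ 0 (mod 126), i.e. 126 ∣ 62k. Since gcd(62, 126) = 2, dividing through by 2 this holds exactly when 63 ∣ 31k, and as gcd(31, 63) = 1, exactly when 63 ∣ k.
The smallest positive such k is 63.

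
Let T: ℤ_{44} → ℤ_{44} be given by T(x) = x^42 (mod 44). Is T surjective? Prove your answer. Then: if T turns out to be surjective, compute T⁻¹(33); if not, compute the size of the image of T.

T(10): Repeated squaring mod 44: 10^1 ≡ 10, 10^2 ≡ 10² = 100 ≡ 12, 10^4 ≡ 12² = 144 ≡ 12, 10^8 ≡ 12² = 144 ≡ 12, 10^16 ≡ 12² = 144 ≡ 12, 10^32 ≡ 12² = 144 ≡ 12. Since 42 = 32 + 8 + 2, 10^42 ≡ 12·12·12: 12·12 = 144 ≡ 12, then 12·12 = 144 ≡ 12. So 10^42 ≡ 12 (mod 44).
T(12): Repeated squaring mod 44: 12^1 ≡ 12, 12^2 ≡ 12² = 144 ≡ 12, 12^4 ≡ 12² = 144 ≡ 12, 12^8 ≡ 12² = 144 ≡ 12, 12^16 ≡ 12² = 144 ≡ 12, 12^32 ≡ 12² = 144 ≡ 12. Since 42 = 32 + 8 + 2, 12^42 ≡ 12·12·12: 12·12 = 144 ≡ 12, then 12·12 = 144 ≡ 12. So 12^42 ≡ 12 (mod 44).
So T(10) = T(12) = 12 while 10 ≠ 12, hence T is not injective.
A non-injective map from the 44-element set ℤ_{44} to itself takes at most 43 distinct values, so it cannot be surjective. Therefore T is not surjective.
Since T is not surjective, we determine |image(T)|. Computing x^42 mod 44 for each x (by repeated squaring, reducing mod 44 at every step), the values T(0), T(1), …, T(43) are: 0, 1, 4, 9, 16, 25, 36, 5, 20, 37, 12, 33, 12, 37, 20, 5, 36, 25, 16, 9, 4, 1, 0, 1, 4, 9, 16, 25, 36, 5, 20, 37, 12, 33, 12, 37, 20, 5, 36, 25, 16, 9, 4, 1.
The distinct values are {0, 1, 4, 5, 9, 12, 16, 20, 25, 33, 36, 37}; there are 12 of them.

12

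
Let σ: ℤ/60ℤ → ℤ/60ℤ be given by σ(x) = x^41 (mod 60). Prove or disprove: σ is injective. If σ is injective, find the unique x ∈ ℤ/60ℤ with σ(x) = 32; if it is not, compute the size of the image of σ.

45

σ(0) = 0^41 = 0.
σ(30): Repeated squaring mod 60: 30^1 ≡ 30, 30^2 ≡ 30² = 900 ≡ 0, 30^4 ≡ 0² = 0, 30^8 ≡ 0² = 0, 30^16 ≡ 0² = 0, 30^32 ≡ 0² = 0. Since 41 = 32 + 8 + 1, 30^41 ≡ 0·0·30: 0·0 = 0, then 0·30 = 0. So 30^41 ≡ 0 (mod 60).
So σ(0) = σ(30) = 0 while 0 ≠ 30, therefore σ is not injective.
Since σ is not injective, we determine |image(σ)|. Computing x^41 mod 60 for each x (by repeated squaring, reducing mod 60 at every step), the values σ(0), σ(1), …, σ(59) are: 0, 1, 32, 3, 4, 5, 36, 7, 8, 9, 40, 11, 12, 13, 44, 15, 16, 17, 48, 19, 20, 21, 52, 23, 24, 25, 56, 27, 28, 29, 0, 31, 32, 33, 4, 35, 36, 37, 8, 39, 40, 41, 12, 43, 44, 45, 16, 47, 48, 49, 20, 51, 52, 53, 24, 55, 56, 57, 28, 59.
The distinct values are {0, 1, 3, 4, 5, 7, 8, 9, 11, 12, 13, 15, 16, 17, 19, 20, 21, 23, 24, 25, 27, 28, 29, 31, 32, 33, 35, 36, 37, 39, 40, 41, 43, 44, 45, 47, 48, 49, 51, 52, 53, 55, 56, 57, 59}; there are 45 of them.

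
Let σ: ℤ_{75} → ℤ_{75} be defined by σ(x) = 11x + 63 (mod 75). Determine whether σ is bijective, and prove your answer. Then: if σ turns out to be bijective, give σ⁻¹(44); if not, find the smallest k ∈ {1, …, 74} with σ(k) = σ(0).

46

Suppose σ(a) = σ(b) in ℤ_{75}. Then 11a + 63 ≡ 11b + 63 (mod 75), therefore 11(a − b) ≡ 0 (mod 75).
Since gcd(11, 75) = 1, 11 is invertible modulo 75, thus a − b ≡ 0 (mod 75), i.e. a = b.
We now compute 11⁻¹ mod 75 explicitly. Euclid's algorithm: 75 = 6·11 + 9, 11 = 1·9 + 2, 9 = 4·2 + 1; back-substituting gives 1 = 41·11 − 6·75, so 11⁻¹ ≡ 41 (mod 75).
For any y ∈ ℤ_{75}, x = 41(y − 63) mod 75 satisfies σ(x) = 11·41(y − 63) + 63 ≡ y (since 11·41 ≡ 1 mod 75). So every y has a preimage.
Hence σ is bijective.
Since σ is bijective, we compute σ⁻¹(44): solve 11x + 63 ≡ 44 (mod 75), i.e. 11x ≡ 56 (mod 75).
Multiplying by 11⁻¹ = 41 gives x ≡ 41·56 = 2296 = 30·75 + 46 ≡ 46 (mod 75).
Check: σ(46) = 11·46 + 63 = 569 = 7·75 + 44 ≡ 44 (mod 75).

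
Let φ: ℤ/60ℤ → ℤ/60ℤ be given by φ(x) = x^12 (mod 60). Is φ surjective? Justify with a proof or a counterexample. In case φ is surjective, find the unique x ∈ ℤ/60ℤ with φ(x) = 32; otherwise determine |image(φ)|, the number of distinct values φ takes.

φ(2): Repeated squaring mod 60: 2^1 ≡ 2, 2^2 ≡ 2² = 4, 2^4 ≡ 4² = 16, 2^8 ≡ 16² = 256 ≡ 16. Since 12 = 8 + 4, 2^12 ≡ 16·16: 16·16 = 256 ≡ 16. So 2^12 ≡ 16 (mod 60).
φ(4): Repeated squaring mod 60: 4^1 ≡ 4, 4^2 ≡ 4² = 16, 4^4 ≡ 16² = 256 ≡ 16, 4^8 ≡ 16² = 256 ≡ 16. Since 12 = 8 + 4, 4^12 ≡ 16·16: 16·16 = 256 ≡ 16. So 4^12 ≡ 16 (mod 60).
So φ(2) = φ(4) = 16 while 2 ≠ 4, hence φ is not injective.
A non-injective map from the 60-element set ℤ/60ℤ to itself takes at most 59 distinct values, so it cannot be surjective. Hence φ is not surjective.
Since φ is not surjective, we determine |image(φ)|. Computing x^12 mod 60 for each x (by repeated squaring, reducing mod 60 at every step), the values φ(0), φ(1), …, φ(59) are: 0, 1, 16, 21, 16, 25, 36, 1, 16, 21, 40, 1, 36, 1, 16, 45, 16, 1, 36, 1, 40, 21, 16, 1, 36, 25, 16, 21, 16, 1, 0, 1, 16, 21, 16, 25, 36, 1, 16, 21, 40, 1, 36, 1, 16, 45, 16, 1, 36, 1, 40, 21, 16, 1, 36, 25, 16, 21, 16, 1.
The distinct values are {0, 1, 16, 21, 25, 36, 40, 45}; there are 8 of them.

8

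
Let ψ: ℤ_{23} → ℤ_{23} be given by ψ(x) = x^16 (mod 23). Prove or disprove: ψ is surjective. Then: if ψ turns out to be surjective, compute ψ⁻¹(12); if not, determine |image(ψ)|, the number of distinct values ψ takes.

12

ψ(11): Repeated squaring mod 23: 11^1 ≡ 11, 11^2 ≡ 11² = 121 ≡ 6, 11^4 ≡ 6² = 36 ≡ 13, 11^8 ≡ 13² = 169 ≡ 8, 11^16 ≡ 8² = 64 ≡ 18. So 11^16 ≡ 18 (mod 23).
ψ(12): Repeated squaring mod 23: 12^1 ≡ 12, 12^2 ≡ 12² = 144 ≡ 6, 12^4 ≡ 6² = 36 ≡ 13, 12^8 ≡ 13² = 169 ≡ 8, 12^16 ≡ 8² = 64 ≡ 18. So 12^16 ≡ 18 (mod 23).
So ψ(11) = ψ(12) = 18 while 11 ≠ 12, so ψ is not injective.
A non-injective map from the 23-element set ℤ_{23} to itself takes at most 22 distinct values, so it cannot be surjective. So ψ is not surjective.
Since ψ is not surjective, we determine |image(ψ)|. Computing x^16 mod 23 for each x (by repeated squaring, reducing mod 23 at every step), the values ψ(0), ψ(1), …, ψ(22) are: 0, 1, 9, 13, 12, 3, 2, 6, 16, 8, 4, 18, 18, 4, 8, 16, 6, 2, 3, 12, 13, 9, 1.
The distinct values are {0, 1, 2, 3, 4, 6, 8, 9, 12, 13, 16, 18}; there are 12 of them.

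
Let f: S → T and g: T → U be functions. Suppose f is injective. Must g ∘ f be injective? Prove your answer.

not injective

No. Take S = T = U = {1, 2}, f = identity (injective), and g(x) = 1 for every x.
Then (g ∘ f)(1) = 1 = (g ∘ f)(2) with 1 ≠ 2, so g ∘ f is not injective.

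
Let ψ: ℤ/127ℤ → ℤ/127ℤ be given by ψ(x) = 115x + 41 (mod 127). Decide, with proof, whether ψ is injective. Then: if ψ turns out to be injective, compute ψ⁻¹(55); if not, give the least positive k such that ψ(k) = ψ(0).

Suppose ψ(s) = ψ(t) in ℤ/127ℤ. Then 115s + 41 ≡ 115t + 41 (mod 127), thus 115(s − t) ≡ 0 (mod 127).
Since gcd(115, 127) = 1, 115 is invertible modulo 127, thus s − t ≡ 0 (mod 127), i.e. s = t.
Hence ψ is injective.
We now compute 115⁻¹ mod 127 explicitly. Euclid's algorithm: 127 = 1·115 + 12, 115 = 9·12 + 7, 12 = 1·7 + 5, 7 = 1·5 + 2, 5 = 2·2 + 1; back-substituting gives 1 = 74·115 − 67·127, so 115⁻¹ ≡ 74 (mod 127).
Since ψ is injective, we find ψ⁻¹(55): we need 115x ≡ 55 − 41 ≡ 14 (mod 127). Using 115⁻¹ = 74: x ≡ 74·14 = 1036 = 8·127 + 20, so x = 20.
Check: ψ(20) = 115·20 + 41 = 2341 = 18·127 + 55 ≡ 55 (mod 127).

20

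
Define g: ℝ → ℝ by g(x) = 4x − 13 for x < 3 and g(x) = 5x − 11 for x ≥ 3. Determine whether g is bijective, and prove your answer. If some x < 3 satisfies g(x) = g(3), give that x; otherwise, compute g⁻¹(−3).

5/2

Both pieces are strictly increasing (slopes 4 and 5), so each is injective on its own interval.
The left piece maps (−∞, 3) onto (−∞, −1); the right piece maps [3, ∞) onto [4, ∞).
The images leave a gap (−1 has no preimage), so g is not surjective, hence not bijective.
Because the two images are disjoint, no x < 3 has g(x) = g(3), so we compute g⁻¹(−3): −3 lies in (−∞, −1), so solve 4x − 13 = −3: x = (−3 + 13)/4 = 5/2.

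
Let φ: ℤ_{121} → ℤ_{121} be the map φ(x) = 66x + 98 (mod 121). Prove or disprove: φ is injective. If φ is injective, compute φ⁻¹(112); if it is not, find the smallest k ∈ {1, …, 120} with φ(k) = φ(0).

11

We have gcd(66, 121) = 11 > 1. Taking x_1 = 0 and x_2 = 11: φ(0) = 98 and φ(11) = 66·11 + 98 = 824 ≡ 98 (mod 121).
So φ(0) = φ(11) while 0 ≠ 11, hence φ is not injective.
Since φ is not injective, we find the least positive k with φ(k) = φ(0): this means 66k ≡ 0 (mod 121), i.e. 121 ∣ 66k. Since gcd(66, 121) = 11, dividing through by 11 this holds exactly when 11 ∣ 6k, and as gcd(6, 11) = 1, exactly when 11 ∣ k.
The smallest positive such k is 11.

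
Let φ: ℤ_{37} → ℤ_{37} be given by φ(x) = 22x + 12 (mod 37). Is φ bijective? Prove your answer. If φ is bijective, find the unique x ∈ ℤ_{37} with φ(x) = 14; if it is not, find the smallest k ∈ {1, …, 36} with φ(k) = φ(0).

27

Recall that φ is injective when φ(a) = φ(b) forces a = b.
If φ(a) = φ(b), then 22a ≡ 22b (mod 37). Because gcd(22, 37) = 1, we may cancel 22 to get a ≡ b (mod 37).
We now compute 22⁻¹ mod 37 explicitly. Euclid's algorithm: 37 = 1·22 + 15, 22 = 1·15 + 7, 15 = 2·7 + 1; back-substituting gives 1 = 32·22 − 19·37, so 22⁻¹ ≡ 32 (mod 37).
For any y ∈ ℤ_{37}, x = 32(y − 12) mod 37 satisfies φ(x) = 22·32(y − 12) + 12 ≡ y (since 22·32 ≡ 1 mod 37). So every y has a preimage.
Hence φ is bijective.
Since φ is bijective, we compute φ⁻¹(14): solve 22x + 12 ≡ 14 (mod 37), i.e. 22x ≡ 2 (mod 37).
Multiplying by 22⁻¹ = 32 gives x ≡ 32·2 = 64 = 1·37 + 27 ≡ 27 (mod 37).
Check: φ(27) = 22·27 + 12 = 606 = 16·37 + 14 ≡ 14 (mod 37).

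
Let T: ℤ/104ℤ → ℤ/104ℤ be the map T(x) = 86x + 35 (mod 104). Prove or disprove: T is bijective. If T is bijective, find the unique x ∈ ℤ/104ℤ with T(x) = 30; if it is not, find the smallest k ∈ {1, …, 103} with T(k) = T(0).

We have gcd(86, 104) = 2 > 1. Taking u = 0 and v = 52: T(0) = 35 and T(52) = 86·52 + 35 = 4507 ≡ 35 (mod 104).
So T(0) = T(52) while 0 ≠ 52, so T is not injective, hence not bijective.
Since T is not bijective, we find the least positive k with T(k) = T(0): this means 86k ≡ 0 (mod 104), i.e. 104 ∣ 86k. Since gcd(86, 104) = 2, dividing through by 2 this holds exactly when 52 ∣ 43k, and as gcd(43, 52) = 1, exactly when 52 ∣ k.
The smallest positive such k is 52.

52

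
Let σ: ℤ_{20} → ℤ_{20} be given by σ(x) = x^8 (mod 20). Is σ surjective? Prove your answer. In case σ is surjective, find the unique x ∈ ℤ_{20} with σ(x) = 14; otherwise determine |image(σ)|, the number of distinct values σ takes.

4

σ(1) = 1^8 = 1.
σ(3): Repeated squaring mod 20: 3^1 ≡ 3, 3^2 ≡ 3² = 9, 3^4 ≡ 9² = 81 ≡ 1, 3^8 ≡ 1² = 1. So 3^8 ≡ 1 (mod 20).
So σ(1) = σ(3) = 1 while 1 ≠ 3, so σ is not injective.
A non-injective map from the 20-element set ℤ_{20} to itself takes at most 19 distinct values, so it cannot be surjective. So σ is not surjective.
Since σ is not surjective, we determine |image(σ)|. Computing x^8 mod 20 for each x (by repeated squaring, reducing mod 20 at every step), the values σ(0), σ(1), …, σ(19) are: 0, 1, 16, 1, 16, 5, 16, 1, 16, 1, 0, 1, 16, 1, 16, 5, 16, 1, 16, 1.
The distinct values are {0, 1, 5, 16}; there are 4 of them.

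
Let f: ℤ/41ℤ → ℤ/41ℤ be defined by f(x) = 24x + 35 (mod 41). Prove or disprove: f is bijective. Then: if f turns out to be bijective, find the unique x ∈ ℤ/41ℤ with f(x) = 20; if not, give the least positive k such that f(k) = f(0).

25

Recall: injectivity means: for all u, v in the domain, f(u) = f(v) implies u = v.
Suppose f(u) = f(v) in ℤ/41ℤ. Then 24u + 35 ≡ 24v + 35 (mod 41), thus 24(u − v) ≡ 0 (mod 41).
Since gcd(24, 41) = 1, 24 is invertible modulo 41, hence u − v ≡ 0 (mod 41), i.e. u = v.
We now compute 24⁻¹ mod 41 explicitly. Euclid's algorithm: 41 = 1·24 + 17, 24 = 1·17 + 7, 17 = 2·7 + 3, 7 = 2·3 + 1; back-substituting gives 1 = 12·24 − 7·41, so 24⁻¹ ≡ 12 (mod 41).
For any y ∈ ℤ/41ℤ, x = 12(y − 35) mod 41 satisfies f(x) = 24·12(y − 35) + 35 ≡ y (since 24·12 ≡ 1 mod 41). So every y has a preimage.
Hence f is bijective.
Since f is bijective, we compute f⁻¹(20): solve 24x + 35 ≡ 20 (mod 41), i.e. 24x ≡ 26 (mod 41).
Multiplying by 24⁻¹ = 12 gives x ≡ 12·26 = 312 = 7·41 + 25 ≡ 25 (mod 41).
Check: f(25) = 24·25 + 35 = 635 = 15·41 + 20 ≡ 20 (mod 41).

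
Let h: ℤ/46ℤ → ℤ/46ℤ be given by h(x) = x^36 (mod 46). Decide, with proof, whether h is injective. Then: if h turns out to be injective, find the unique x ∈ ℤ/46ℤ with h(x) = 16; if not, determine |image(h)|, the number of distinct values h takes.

24

h(22): Repeated squaring mod 46: 22^1 ≡ 22, 22^2 ≡ 22² = 484 ≡ 24, 22^4 ≡ 24² = 576 ≡ 24, 22^8 ≡ 24² = 576 ≡ 24, 22^16 ≡ 24² = 576 ≡ 24, 22^32 ≡ 24² = 576 ≡ 24. Since 36 = 32 + 4, 22^36 ≡ 24·24: 24·24 = 576 ≡ 24. So 22^36 ≡ 24 (mod 46).
h(24): Repeated squaring mod 46: 24^1 ≡ 24, 24^2 ≡ 24² = 576 ≡ 24, 24^4 ≡ 24² = 576 ≡ 24, 24^8 ≡ 24² = 576 ≡ 24, 24^16 ≡ 24² = 576 ≡ 24, 24^32 ≡ 24² = 576 ≡ 24. Since 36 = 32 + 4, 24^36 ≡ 24·24: 24·24 = 576 ≡ 24. So 24^36 ≡ 24 (mod 46).
So h(22) = h(24) = 24 while 22 ≠ 24, so h is not injective.
Since h is not injective, we determine |image(h)|. Computing x^36 mod 46 for each x (by repeated squaring, reducing mod 46 at every step), the values h(0), h(1), …, h(45) are: 0, 1, 8, 27, 18, 13, 32, 25, 6, 39, 12, 3, 26, 35, 16, 29, 2, 9, 36, 41, 4, 31, 24, 23, 24, 31, 4, 41, 36, 9, 2, 29, 16, 35, 26, 3, 12, 39, 6, 25, 32, 13, 18, 27, 8, 1.
The distinct values are {0, 1, 2, 3, 4, 6, 8, 9, 12, 13, 16, 18, 23, 24, 25, 26, 27, 29, 31, 32, 35, 36, 39, 41}; there are 24 of them.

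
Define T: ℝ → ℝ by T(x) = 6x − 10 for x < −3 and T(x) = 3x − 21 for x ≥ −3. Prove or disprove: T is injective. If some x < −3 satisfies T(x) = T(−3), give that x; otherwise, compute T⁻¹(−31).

Both pieces are strictly increasing (slopes 6 and 3), so each is injective on its own interval.
The left piece maps (−∞, −3) onto (−∞, −28); the right piece maps [−3, ∞) onto [−30, ∞).
These images overlap. In particular T(−3) = −30 (right piece), and solving 6x − 10 = −30 on the left piece gives x = −10/3 < −3.
So T(−10/3) = T(−3) with −10/3 ≠ −3, and T is not injective. This x = −10/3 is the requested value below −3.

-10/3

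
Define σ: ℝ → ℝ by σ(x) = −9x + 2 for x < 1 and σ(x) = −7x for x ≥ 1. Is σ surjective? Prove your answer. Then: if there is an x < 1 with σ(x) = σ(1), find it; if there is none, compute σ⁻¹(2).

0

Both pieces are strictly decreasing (slopes −9 and −7), so each is injective on its own interval.
The left piece maps (−∞, 1) onto (−7, ∞); the right piece maps [1, ∞) onto (−∞, −7].
These images together cover ℝ, so σ is surjective.
Because the two images are disjoint, no x < 1 has σ(x) = σ(1), so we compute σ⁻¹(2): 2 lies in (−7, ∞), so solve −9x + 2 = 2: x = (2 − 2)/(−9) = 0.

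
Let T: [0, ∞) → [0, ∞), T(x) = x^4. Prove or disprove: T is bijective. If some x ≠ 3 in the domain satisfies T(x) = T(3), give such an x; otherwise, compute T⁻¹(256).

On [0, ∞), x ↦ x^4 is strictly increasing (injective) and for any y ∈ [0, ∞) the 4th root y^{1/4} lies in [0, ∞) (surjective). So T is bijective.
Since x ↦ x^4 is strictly increasing on [0, ∞), it is injective there, so no x ≠ 3 in the domain has T(x) = T(3). We therefore compute T⁻¹(256) = 256^{1/4} = 4 (indeed 4^4 = 256).

4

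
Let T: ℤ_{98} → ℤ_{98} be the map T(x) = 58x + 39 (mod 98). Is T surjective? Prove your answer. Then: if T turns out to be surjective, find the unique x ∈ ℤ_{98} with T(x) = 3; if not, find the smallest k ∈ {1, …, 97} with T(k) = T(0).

49

Since gcd(58, 98) = 2, we have 58x ≡ 0 (mod 2) for all x, so T(x) ≡ 1 (mod 2).
But 0 ≢ 1 (mod 2), so 0 ∈ ℤ_{98} has no preimage. So T is not surjective.
Since T is not surjective, we find the least positive k with T(k) = T(0): this means 58k ≡ 0 (mod 98), i.e. 98 ∣ 58k. Since gcd(58, 98) = 2, dividing through by 2 this holds exactly when 49 ∣ 29k, and as gcd(29, 49) = 1, exactly when 49 ∣ k.
The smallest positive such k is 49.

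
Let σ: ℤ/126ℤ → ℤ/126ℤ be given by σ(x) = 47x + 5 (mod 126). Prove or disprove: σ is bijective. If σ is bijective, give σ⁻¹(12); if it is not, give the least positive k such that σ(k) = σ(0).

35

Recall that σ is injective if σ(s) = σ(t) implies s = t.
If σ(s) = σ(t), then 47s ≡ 47t (mod 126). Because gcd(47, 126) = 1, we may cancel 47 to get s ≡ t (mod 126).
We now compute 47⁻¹ mod 126 explicitly. Euclid's algorithm: 126 = 2·47 + 32, 47 = 1·32 + 15, 32 = 2·15 + 2, 15 = 7·2 + 1; back-substituting gives 1 = 59·47 − 22·126, so 47⁻¹ ≡ 59 (mod 126).
Then y ↦ 59(y − 5) is a two-sided inverse to σ, so every y ∈ ℤ/126ℤ has a preimage.
Therefore σ is bijective.
Since σ is bijective, we compute σ⁻¹(12): solve 47x + 5 ≡ 12 (mod 126), i.e. 47x ≡ 7 (mod 126).
Multiplying by 47⁻¹ = 59 gives x ≡ 59·7 = 413 = 3·126 + 35 ≡ 35 (mod 126).
Check: σ(35) = 47·35 + 5 = 1650 = 13·126 + 12 ≡ 12 (mod 126).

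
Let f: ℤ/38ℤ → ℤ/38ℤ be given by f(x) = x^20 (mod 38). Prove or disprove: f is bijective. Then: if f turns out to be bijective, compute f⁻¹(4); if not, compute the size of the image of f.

20

f(18): Repeated squaring mod 38: 18^1 ≡ 18, 18^2 ≡ 18² = 324 ≡ 20, 18^4 ≡ 20² = 400 ≡ 20, 18^8 ≡ 20² = 400 ≡ 20, 18^16 ≡ 20² = 400 ≡ 20. Since 20 = 16 + 4, 18^20 ≡ 20·20: 20·20 = 400 ≡ 20. So 18^20 ≡ 20 (mod 38).
f(20): Repeated squaring mod 38: 20^1 ≡ 20, 20^2 ≡ 20² = 400 ≡ 20, 20^4 ≡ 20² = 400 ≡ 20, 20^8 ≡ 20² = 400 ≡ 20, 20^16 ≡ 20² = 400 ≡ 20. Since 20 = 16 + 4, 20^20 ≡ 20·20: 20·20 = 400 ≡ 20. So 20^20 ≡ 20 (mod 38).
So f(18) = f(20) = 20 while 18 ≠ 20, therefore f is not injective, hence not bijective.
Since f is not bijective, we determine |image(f)|. Computing x^20 mod 38 for each x (by repeated squaring, reducing mod 38 at every step), the values f(0), f(1), …, f(37) are: 0, 1, 4, 9, 16, 25, 36, 11, 26, 5, 24, 7, 30, 17, 6, 35, 28, 23, 20, 19, 20, 23, 28, 35, 6, 17, 30, 7, 24, 5, 26, 11, 36, 25, 16, 9, 4, 1.
The distinct values are {0, 1, 4, 5, 6, 7, 9, 11, 16, 17, 19, 20, 23, 24, 25, 26, 28, 30, 35, 36}; there are 20 of them.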